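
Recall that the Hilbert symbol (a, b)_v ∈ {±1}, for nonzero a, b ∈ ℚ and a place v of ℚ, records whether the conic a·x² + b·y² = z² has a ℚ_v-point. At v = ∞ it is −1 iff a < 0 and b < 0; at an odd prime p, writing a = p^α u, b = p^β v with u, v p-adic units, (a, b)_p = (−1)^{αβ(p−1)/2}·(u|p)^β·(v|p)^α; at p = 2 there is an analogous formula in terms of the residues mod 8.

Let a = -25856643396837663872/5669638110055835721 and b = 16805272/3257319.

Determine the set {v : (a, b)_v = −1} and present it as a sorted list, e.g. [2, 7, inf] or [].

[2, 13]

(a, b) ≡ (-2, 858) mod (ℚ^×)²; places V = {2, 3, 7, 11, 13, 17, 19, 23, 37, 43, ∞}.
(a,b)_3: α=-2, u≡1; β=-1, v≡1 (mod 3); (1|3)=+1, (1|3)=+1; sign (−1)^0·+1^-1·+1^-2 = +1.
(a,b)_11: α=2, u≡1; β=1, v≡5 (mod 11); (1|11)=+1, (5|11)=+1; sign (−1)^0·+1^1·+1^2 = +1.
(a,b)_19: α=6, u≡6; β=2, v≡12 (mod 19); (6|19)=+1, (12|19)=-1; sign (−1)^0·+1^2·-1^6 = +1.
(a,b)_43: α=-2, u≡4; β=0, v≡17 (mod 43); (4|43)=+1, (17|43)=+1; sign (−1)^0·+1^0·+1^-2 = +1.
(a,b)_∞: sgn(-2)=−, sgn(858)=+, so +1.
(a,b)_23: α=2, u≡17; β=2, v≡11 (mod 23); (17|23)=-1, (11|23)=-1; sign (−1)^0·-1^2·-1^2 = +1.
(a,b)_17: α=-10, u≡13; β=-4, v≡15 (mod 17); (13|17)=+1, (15|17)=+1; sign (−1)^0·+1^-4·+1^-10 = +1.
(a,b)_37: α=2, u≡13; β=0, v≡7 (mod 37); (13|37)=-1, (7|37)=+1; sign (−1)^0·-1^0·+1^2 = +1.
(a,b)_2: α=7, β=3; u≡7, v≡5 (mod 8); ε(u)ε(v)=1·0, αω(v)=7·1, βω(u)=3·0; sum ≡ 1  ⇒  -1.
(a,b)_7: α=2, u≡6; β=0, v≡4 (mod 7); (6|7)=-1, (4|7)=+1; sign (−1)^0·-1^0·+1^2 = +1.
(a,b)_13: α=-2, u≡5; β=-1, v≡3 (mod 13); (5|13)=-1, (3|13)=+1; sign (−1)^0·-1^-1·+1^-2 = -1.
Ram(-2, 858) = {2, 13}; no ℚ_2-point on the conic.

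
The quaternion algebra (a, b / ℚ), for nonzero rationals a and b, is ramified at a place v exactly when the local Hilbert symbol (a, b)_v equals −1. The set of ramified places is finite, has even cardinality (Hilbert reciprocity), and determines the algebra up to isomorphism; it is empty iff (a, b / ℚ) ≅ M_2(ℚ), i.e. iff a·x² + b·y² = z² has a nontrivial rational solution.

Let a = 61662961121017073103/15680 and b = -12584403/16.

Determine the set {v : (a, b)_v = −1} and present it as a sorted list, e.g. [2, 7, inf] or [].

[5, 13, 17, 37]

(a, b) ≡ (24035, -155363) mod (ℚ^×)²; places V = {2, 3, 5, 7, 11, 13, 17, 19, 23, 37, ∞}.
(a,b)_3: α=12, u≡2; β=4, v≡1 (mod 3); (2|3)=-1, (1|3)=+1; sign (−1)^0·-1^4·+1^12 = +1.
(a,b)_2: α=-6, β=-4; u≡3, v≡5 (mod 8); ε(u)ε(v)=1·0, αω(v)=-6·1, βω(u)=-4·1; sum ≡ 0  ⇒  +1.
(a,b)_19: α=3, u≡16; β=1, v≡18 (mod 19); (16|19)=+1, (18|19)=-1; sign (−1)^1·+1^1·-1^3 = +1.
(a,b)_17: α=2, u≡11; β=1, v≡11 (mod 17); (11|17)=-1, (11|17)=-1; sign (−1)^0·-1^1·-1^2 = -1.
(a,b)_13: α=2, u≡2; β=1, v≡9 (mod 13); (2|13)=-1, (9|13)=+1; sign (−1)^0·-1^1·+1^2 = -1.
(a,b)_37: α=2, u≡31; β=1, v≡6 (mod 37); (31|37)=-1, (6|37)=-1; sign (−1)^0·-1^1·-1^2 = -1.
(a,b)_23: α=1, u≡19; β=0, v≡13 (mod 23); (19|23)=-1, (13|23)=+1; sign (−1)^0·-1^0·+1^1 = +1.
(a,b)_5: α=-1, u≡3; β=0, v≡2 (mod 5); (3|5)=-1, (2|5)=-1; sign (−1)^0·-1^0·-1^-1 = -1.
(a,b)_7: α=-2, u≡4; β=0, v≡4 (mod 7); (4|7)=+1, (4|7)=+1; sign (−1)^0·+1^0·+1^-2 = +1.
(a,b)_∞: sgn(24035)=+, sgn(-155363)=−, so +1.
(a,b)_11: α=1, u≡10; β=0, v≡3 (mod 11); (10|11)=-1, (3|11)=+1; sign (−1)^0·-1^0·+1^1 = +1.
|Ram(24035, -155363)| = 4, even; anisotropic at {5, 13, 17, 37}.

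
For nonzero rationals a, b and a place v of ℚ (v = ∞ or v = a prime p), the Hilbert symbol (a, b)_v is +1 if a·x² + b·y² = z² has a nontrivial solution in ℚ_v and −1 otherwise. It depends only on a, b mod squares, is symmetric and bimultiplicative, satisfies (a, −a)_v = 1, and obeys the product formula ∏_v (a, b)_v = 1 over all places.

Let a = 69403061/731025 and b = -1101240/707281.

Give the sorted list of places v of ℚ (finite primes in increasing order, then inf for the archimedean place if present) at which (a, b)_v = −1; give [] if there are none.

[2, 19]

Mod squares: a ≡ 29, b ≡ -30590. Check v ∈ {∞, 2, 3, 5, 7, 13, 17, 19, 23, 29}.
v=13: a=13^2·(≡10), b=13^0·(≡1) mod 13; (10|13)=+1, (1|13)=+1; (−1)^{2·0·6}·(+1)^0·(+1)^2 = +1.
v=5: a=5^-2·(≡1), b=5^1·(≡2) mod 5; (1|5)=+1, (2|5)=-1; (−1)^{-2·1·2}·(+1)^1·(-1)^-2 = +1.
v=19: a=19^-2·(≡15), b=19^1·(≡11) mod 19; (15|19)=-1, (11|19)=+1; (−1)^{-2·1·9}·(-1)^1·(+1)^-2 = -1.
v=∞: 29 > 0 and -30590 < 0  ⇒  (a,b)_∞ = +1.
v=29: a=29^1·(≡23), b=29^-4·(≡6) mod 29; (23|29)=+1, (6|29)=+1; (−1)^{1·-4·14}·(+1)^-4·(+1)^1 = +1.
v=23: a=23^0·(≡2), b=23^1·(≡18) mod 23; (2|23)=+1, (18|23)=+1; (−1)^{0·1·11}·(+1)^1·(+1)^0 = +1.
v=17: a=17^2·(≡3), b=17^0·(≡12) mod 17; (3|17)=-1, (12|17)=-1; (−1)^{2·0·8}·(-1)^0·(-1)^2 = +1.
v=2: v_2(a)=0, v_2(b)=3; units ≡ 5, 1 (mod 8); ε·ε+αω+βω = 0·0+0·0+3·1 ≡ 1  ⇒  (a,b)_2 = -1.
v=3: a=3^-4·(≡2), b=3^2·(≡1) mod 3; (2|3)=-1, (1|3)=+1; (−1)^{-4·2·1}·(-1)^2·(+1)^-4 = +1.
v=7: a=7^2·(≡2), b=7^1·(≡5) mod 7; (2|7)=+1, (5|7)=-1; (−1)^{2·1·3}·(+1)^1·(-1)^2 = +1.
(29, -30590 / ℚ) ramifies at {2, 19}: a division algebra.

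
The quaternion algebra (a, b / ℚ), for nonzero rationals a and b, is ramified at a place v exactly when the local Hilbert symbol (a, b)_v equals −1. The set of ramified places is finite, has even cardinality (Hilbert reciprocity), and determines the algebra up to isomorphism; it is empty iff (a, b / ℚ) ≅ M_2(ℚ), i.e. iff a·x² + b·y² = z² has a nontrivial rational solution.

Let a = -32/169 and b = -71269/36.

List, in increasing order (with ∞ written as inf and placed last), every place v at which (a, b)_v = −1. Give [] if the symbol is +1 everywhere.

[31, inf]

Mod squares: a ≡ -2, b ≡ -589. Check v ∈ {∞, 2, 3, 11, 13, 19, 31}.
v=2: v_2(a)=5, v_2(b)=-2; units ≡ 7, 3 (mod 8); ε·ε+αω+βω = 1·1+5·1+-2·0 ≡ 0  ⇒  (a,b)_2 = +1.
v=∞: -2 < 0 and -589 < 0  ⇒  (a,b)_∞ = -1.
v=11: a=11^0·(≡3), b=11^2·(≡9) mod 11; (3|11)=+1, (9|11)=+1; (−1)^{0·2·5}·(+1)^2·(+1)^0 = +1.
v=19: a=19^0·(≡16), b=19^1·(≡4) mod 19; (16|19)=+1, (4|19)=+1; (−1)^{0·1·9}·(+1)^1·(+1)^0 = +1.
v=3: a=3^0·(≡1), b=3^-2·(≡2) mod 3; (1|3)=+1, (2|3)=-1; (−1)^{0·-2·1}·(+1)^-2·(-1)^0 = +1.
v=31: a=31^0·(≡11), b=31^1·(≡30) mod 31; (11|31)=-1, (30|31)=-1; (−1)^{0·1·15}·(-1)^1·(-1)^0 = -1.
v=13: a=13^-2·(≡7), b=13^0·(≡1) mod 13; (7|13)=-1, (1|13)=+1; (−1)^{-2·0·6}·(-1)^0·(+1)^-2 = +1.
(-2, -589 / ℚ) ramifies at {31, ∞}: a division algebra.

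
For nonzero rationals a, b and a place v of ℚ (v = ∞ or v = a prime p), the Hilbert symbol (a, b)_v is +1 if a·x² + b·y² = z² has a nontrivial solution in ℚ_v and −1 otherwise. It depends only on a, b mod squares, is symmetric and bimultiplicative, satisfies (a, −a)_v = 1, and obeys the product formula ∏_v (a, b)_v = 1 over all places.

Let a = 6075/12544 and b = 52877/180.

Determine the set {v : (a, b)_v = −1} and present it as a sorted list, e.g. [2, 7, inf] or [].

[5, 19]

(a, b) ≡ (3, 2185) mod (ℚ^×)²; places V = {2, 3, 5, 7, 11, 19, 23, ∞}.
(a,b)_11: α=0, u≡9; β=2, v≡2 (mod 11); (9|11)=+1, (2|11)=-1; sign (−1)^0·+1^2·-1^0 = +1.
(a,b)_7: α=-2, u≡5; β=0, v≡4 (mod 7); (5|7)=-1, (4|7)=+1; sign (−1)^0·-1^0·+1^-2 = +1.
(a,b)_3: α=5, u≡1; β=-2, v≡1 (mod 3); (1|3)=+1, (1|3)=+1; sign (−1)^0·+1^-2·+1^5 = +1.
(a,b)_19: α=0, u≡13; β=1, v≡1 (mod 19); (13|19)=-1, (1|19)=+1; sign (−1)^0·-1^1·+1^0 = -1.
(a,b)_∞: sgn(3)=+, sgn(2185)=+, so +1.
(a,b)_23: α=0, u≡8; β=1, v≡6 (mod 23); (8|23)=+1, (6|23)=+1; sign (−1)^0·+1^1·+1^0 = +1.
(a,b)_2: α=-8, β=-2; u≡3, v≡1 (mod 8); ε(u)ε(v)=1·0, αω(v)=-8·0, βω(u)=-2·1; sum ≡ 0  ⇒  +1.
(a,b)_5: α=2, u≡2; β=-1, v≡2 (mod 5); (2|5)=-1, (2|5)=-1; sign (−1)^0·-1^-1·-1^2 = -1.
Ram(3, 2185) = {5, 19}; no ℚ_5-point on the conic.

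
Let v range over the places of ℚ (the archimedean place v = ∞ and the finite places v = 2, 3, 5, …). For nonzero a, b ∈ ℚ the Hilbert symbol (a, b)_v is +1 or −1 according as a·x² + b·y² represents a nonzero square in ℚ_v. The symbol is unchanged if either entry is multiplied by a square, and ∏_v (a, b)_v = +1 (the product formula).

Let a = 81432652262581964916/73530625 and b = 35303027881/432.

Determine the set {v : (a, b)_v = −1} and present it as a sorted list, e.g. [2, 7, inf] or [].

(a, b) ≡ (6061, 3) mod (ℚ^×)²; places V = {2, 3, 5, 7, 11, 13, 19, 29, 31, ∞}.
(a,b)_29: α=5, u≡24; β=2, v≡10 (mod 29); (24|29)=+1, (10|29)=-1; sign (−1)^0·+1^2·-1^5 = -1.
(a,b)_3: α=4, u≡1; β=-3, v≡1 (mod 3); (1|3)=+1, (1|3)=+1; sign (−1)^0·+1^-3·+1^4 = +1.
(a,b)_2: α=2, β=-4; u≡5, v≡3 (mod 8); ε(u)ε(v)=0·1, αω(v)=2·1, βω(u)=-4·1; sum ≡ 0  ⇒  +1.
(a,b)_31: α=2, u≡18; β=2, v≡27 (mod 31); (18|31)=+1, (27|31)=-1; sign (−1)^0·+1^2·-1^2 = +1.
(a,b)_∞: sgn(6061)=+, sgn(3)=+, so +1.
(a,b)_5: α=-4, u≡4; β=0, v≡3 (mod 5); (4|5)=+1, (3|5)=-1; sign (−1)^0·+1^0·-1^-4 = +1.
(a,b)_7: α=-6, u≡6; β=0, v≡6 (mod 7); (6|7)=-1, (6|7)=-1; sign (−1)^0·-1^0·-1^-6 = +1.
(a,b)_13: α=2, u≡1; β=0, v≡10 (mod 13); (1|13)=+1, (10|13)=+1; sign (−1)^0·+1^0·+1^2 = +1.
(a,b)_19: α=3, u≡2; β=2, v≡18 (mod 19); (2|19)=-1, (18|19)=-1; sign (−1)^0·-1^2·-1^3 = -1.
(a,b)_11: α=1, u≡5; β=2, v≡5 (mod 11); (5|11)=+1, (5|11)=+1; sign (−1)^0·+1^2·+1^1 = +1.
(6061, 3 / ℚ) ramifies at {19, 29}: a division algebra.

[19, 29]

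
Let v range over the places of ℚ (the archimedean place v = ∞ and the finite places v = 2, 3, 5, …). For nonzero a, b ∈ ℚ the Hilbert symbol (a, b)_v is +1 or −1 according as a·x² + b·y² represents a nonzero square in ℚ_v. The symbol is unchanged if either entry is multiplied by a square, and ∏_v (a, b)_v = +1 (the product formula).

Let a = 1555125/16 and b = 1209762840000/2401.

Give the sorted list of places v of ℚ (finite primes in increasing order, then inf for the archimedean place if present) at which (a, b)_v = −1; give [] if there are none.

[]

Mod squares: a ≡ 62205, b ≡ 1479. Check v ∈ {∞, 2, 3, 5, 7, 11, 13, 17, 29}.
v=2: v_2(a)=-4, v_2(b)=6; units ≡ 5, 7 (mod 8); ε·ε+αω+βω = 0·1+-4·0+6·1 ≡ 0  ⇒  (a,b)_2 = +1.
v=11: a=11^1·(≡5), b=11^2·(≡1) mod 11; (5|11)=+1, (1|11)=+1; (−1)^{1·2·5}·(+1)^2·(+1)^1 = +1.
v=13: a=13^1·(≡4), b=13^2·(≡10) mod 13; (4|13)=+1, (10|13)=+1; (−1)^{1·2·6}·(+1)^2·(+1)^1 = +1.
v=∞: 62205 > 0 and 1479 > 0  ⇒  (a,b)_∞ = +1.
v=3: a=3^1·(≡2), b=3^1·(≡1) mod 3; (2|3)=-1, (1|3)=+1; (−1)^{1·1·1}·(-1)^1·(+1)^1 = +1.
v=5: a=5^3·(≡1), b=5^4·(≡4) mod 5; (1|5)=+1, (4|5)=+1; (−1)^{3·4·2}·(+1)^4·(+1)^3 = +1.
v=7: a=7^0·(≡6), b=7^-4·(≡1) mod 7; (6|7)=-1, (1|7)=+1; (−1)^{0·-4·3}·(-1)^-4·(+1)^0 = +1.
v=29: a=29^1·(≡22), b=29^1·(≡13) mod 29; (22|29)=+1, (13|29)=+1; (−1)^{1·1·14}·(+1)^1·(+1)^1 = +1.
v=17: a=17^0·(≡1), b=17^1·(≡1) mod 17; (1|17)=+1, (1|17)=+1; (−1)^{0·1·8}·(+1)^1·(+1)^0 = +1.
Ram(a, b) = ∅: the form 62205·x² + 1479·y² − z² is isotropic over every ℚ_v, so by Hasse–Minkowski it is isotropic over ℚ.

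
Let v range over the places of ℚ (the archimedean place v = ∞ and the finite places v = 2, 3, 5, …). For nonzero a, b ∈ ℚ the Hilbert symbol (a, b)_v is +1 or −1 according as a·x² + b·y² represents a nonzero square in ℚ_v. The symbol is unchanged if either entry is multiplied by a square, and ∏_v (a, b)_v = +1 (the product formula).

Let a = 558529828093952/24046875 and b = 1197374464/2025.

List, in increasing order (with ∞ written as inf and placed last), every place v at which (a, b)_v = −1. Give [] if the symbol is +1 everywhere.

[11, 19]

Mod squares: a ≡ 7733, b ≡ 6919. Check v ∈ {∞, 2, 3, 5, 11, 13, 17, 19, 37}.
v=17: a=17^0·(≡8), b=17^1·(≡2) mod 17; (8|17)=+1, (2|17)=+1; (−1)^{0·1·8}·(+1)^1·(+1)^0 = +1.
v=13: a=13^2·(≡8), b=13^2·(≡3) mod 13; (8|13)=-1, (3|13)=+1; (−1)^{2·2·6}·(-1)^2·(+1)^2 = +1.
v=19: a=19^-1·(≡13), b=19^0·(≡8) mod 19; (13|19)=-1, (8|19)=-1; (−1)^{-1·0·9}·(-1)^0·(-1)^-1 = -1.
v=∞: 7733 > 0 and 6919 > 0  ⇒  (a,b)_∞ = +1.
v=3: a=3^-4·(≡2), b=3^-4·(≡1) mod 3; (2|3)=-1, (1|3)=+1; (−1)^{-4·-4·1}·(-1)^-4·(+1)^-4 = +1.
v=37: a=37^1·(≡32), b=37^1·(≡6) mod 37; (32|37)=-1, (6|37)=-1; (−1)^{1·1·18}·(-1)^1·(-1)^1 = +1.
v=11: a=11^3·(≡2), b=11^1·(≡8) mod 11; (2|11)=-1, (8|11)=-1; (−1)^{3·1·5}·(-1)^1·(-1)^3 = -1.
v=2: v_2(a)=26, v_2(b)=10; units ≡ 5, 7 (mod 8); ε·ε+αω+βω = 0·1+26·0+10·1 ≡ 0  ⇒  (a,b)_2 = +1.
v=5: a=5^-6·(≡3), b=5^-2·(≡4) mod 5; (3|5)=-1, (4|5)=+1; (−1)^{-6·-2·2}·(-1)^-2·(+1)^-6 = +1.
|Ram(7733, 6919)| = 2, even; anisotropic at {11, 19}.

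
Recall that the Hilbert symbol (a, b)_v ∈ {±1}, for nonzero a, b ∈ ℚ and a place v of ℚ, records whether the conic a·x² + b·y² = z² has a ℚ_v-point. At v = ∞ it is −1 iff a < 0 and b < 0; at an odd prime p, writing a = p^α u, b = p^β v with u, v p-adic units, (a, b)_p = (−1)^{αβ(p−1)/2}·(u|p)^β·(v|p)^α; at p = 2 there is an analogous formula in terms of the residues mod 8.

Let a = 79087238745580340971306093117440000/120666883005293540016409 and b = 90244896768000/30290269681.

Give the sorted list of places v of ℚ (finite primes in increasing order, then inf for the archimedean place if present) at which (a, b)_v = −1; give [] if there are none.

[2, 37]

(a, b) ≡ (3219, 16095) mod (ℚ^×)²; places V = {2, 3, 5, 7, 11, 13, 23, 29, 37, 47, ∞}.
(a,b)_13: α=10, u≡11; β=2, v≡3 (mod 13); (11|13)=-1, (3|13)=+1; sign (−1)^0·-1^2·+1^10 = +1.
(a,b)_11: α=-2, u≡2; β=0, v≡7 (mod 11); (2|11)=-1, (7|11)=-1; sign (−1)^0·-1^0·-1^-2 = +1.
(a,b)_23: α=-8, u≡10; β=-4, v≡16 (mod 23); (10|23)=-1, (16|23)=+1; sign (−1)^0·-1^-4·+1^-8 = +1.
(a,b)_∞: sgn(3219)=+, sgn(16095)=+, so +1.
(a,b)_7: α=-8, u≡5; β=-2, v≡2 (mod 7); (5|7)=-1, (2|7)=+1; sign (−1)^0·-1^-2·+1^-8 = +1.
(a,b)_2: α=22, β=14; u≡3, v≡7 (mod 8); ε(u)ε(v)=1·1, αω(v)=22·0, βω(u)=14·1; sum ≡ 1  ⇒  -1.
(a,b)_47: α=-2, u≡11; β=-2, v≡25 (mod 47); (11|47)=-1, (25|47)=+1; sign (−1)^0·-1^-2·+1^-2 = +1.
(a,b)_37: α=3, u≡18; β=1, v≡26 (mod 37); (18|37)=-1, (26|37)=+1; sign (−1)^0·-1^1·+1^3 = -1.
(a,b)_5: α=4, u≡1; β=3, v≡4 (mod 5); (1|5)=+1, (4|5)=+1; sign (−1)^0·+1^3·+1^4 = +1.
(a,b)_29: α=3, u≡22; β=1, v≡13 (mod 29); (22|29)=+1, (13|29)=+1; sign (−1)^0·+1^1·+1^3 = +1.
(a,b)_3: α=11, u≡2; β=5, v≡1 (mod 3); (2|3)=-1, (1|3)=+1; sign (−1)^1·-1^5·+1^11 = +1.
(3219, 16095 / ℚ) ramifies at {2, 37}: a division algebra.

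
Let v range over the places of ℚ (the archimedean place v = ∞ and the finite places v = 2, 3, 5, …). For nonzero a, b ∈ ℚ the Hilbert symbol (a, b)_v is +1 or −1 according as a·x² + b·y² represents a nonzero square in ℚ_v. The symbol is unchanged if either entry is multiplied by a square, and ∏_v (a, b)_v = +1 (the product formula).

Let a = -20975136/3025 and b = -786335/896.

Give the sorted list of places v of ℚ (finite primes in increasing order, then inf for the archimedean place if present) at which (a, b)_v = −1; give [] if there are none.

(a, b) ≡ (-546, -13090) mod (ℚ^×)²; places V = {2, 3, 5, 7, 11, 13, 17, 29, ∞}.
(a,b)_3: α=1, u≡1; β=0, v≡2 (mod 3); (1|3)=+1, (2|3)=-1; sign (−1)^0·+1^0·-1^1 = -1.
(a,b)_5: α=-2, u≡4; β=1, v≡3 (mod 5); (4|5)=+1, (3|5)=-1; sign (−1)^0·+1^1·-1^-2 = +1.
(a,b)_7: α=5, u≡5; β=-1, v≡5 (mod 7); (5|7)=-1, (5|7)=-1; sign (−1)^1·-1^-1·-1^5 = -1.
(a,b)_11: α=-2, u≡9; β=1, v≡3 (mod 11); (9|11)=+1, (3|11)=+1; sign (−1)^0·+1^1·+1^-2 = +1.
(a,b)_∞: sgn(-546)=−, sgn(-13090)=−, so -1.
(a,b)_29: α=0, u≡24; β=2, v≡12 (mod 29); (24|29)=+1, (12|29)=-1; sign (−1)^0·+1^2·-1^0 = +1.
(a,b)_17: α=0, u≡9; β=1, v≡3 (mod 17); (9|17)=+1, (3|17)=-1; sign (−1)^0·+1^1·-1^0 = +1.
(a,b)_2: α=5, β=-7; u≡7, v≡7 (mod 8); ε(u)ε(v)=1·1, αω(v)=5·0, βω(u)=-7·0; sum ≡ 1  ⇒  -1.
(a,b)_13: α=1, u≡4; β=0, v≡4 (mod 13); (4|13)=+1, (4|13)=+1; sign (−1)^0·+1^0·+1^1 = +1.
(-546, -13090 / ℚ) ramifies at {2, 3, 7, ∞}: a division algebra.

[2, 3, 7, inf]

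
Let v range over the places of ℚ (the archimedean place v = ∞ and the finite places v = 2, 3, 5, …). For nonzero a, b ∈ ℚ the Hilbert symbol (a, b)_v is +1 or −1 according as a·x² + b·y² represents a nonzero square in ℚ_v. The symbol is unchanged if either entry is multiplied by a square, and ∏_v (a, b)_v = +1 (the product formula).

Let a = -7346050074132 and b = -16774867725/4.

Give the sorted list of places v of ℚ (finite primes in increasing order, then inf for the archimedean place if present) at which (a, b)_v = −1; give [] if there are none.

Mod squares: a ≡ -245157, b ≡ -4389. Check v ∈ {∞, 2, 3, 5, 7, 11, 17, 19, 23}.
v=17: a=17^3·(≡12), b=17^2·(≡5) mod 17; (12|17)=-1, (5|17)=-1; (−1)^{3·2·8}·(-1)^2·(-1)^3 = -1.
v=11: a=11^1·(≡6), b=11^1·(≡7) mod 11; (6|11)=-1, (7|11)=-1; (−1)^{1·1·5}·(-1)^1·(-1)^1 = -1.
v=2: v_2(a)=2, v_2(b)=-2; units ≡ 3, 3 (mod 8); ε·ε+αω+βω = 1·1+2·1+-2·1 ≡ 1  ⇒  (a,b)_2 = -1.
v=5: a=5^0·(≡3), b=5^2·(≡4) mod 5; (3|5)=-1, (4|5)=+1; (−1)^{0·2·2}·(-1)^2·(+1)^0 = +1.
v=3: a=3^1·(≡1), b=3^1·(≡1) mod 3; (1|3)=+1, (1|3)=+1; (−1)^{1·1·1}·(+1)^1·(+1)^1 = -1.
v=19: a=19^1·(≡11), b=19^1·(≡16) mod 19; (11|19)=+1, (16|19)=+1; (−1)^{1·1·9}·(+1)^1·(+1)^1 = -1.
v=∞: -245157 < 0 and -4389 < 0  ⇒  (a,b)_∞ = -1.
v=23: a=23^3·(≡4), b=23^2·(≡3) mod 23; (4|23)=+1, (3|23)=+1; (−1)^{3·2·11}·(+1)^2·(+1)^3 = +1.
v=7: a=7^2·(≡2), b=7^1·(≡3) mod 7; (2|7)=+1, (3|7)=-1; (−1)^{2·1·3}·(+1)^1·(-1)^2 = +1.
|Ram(-245157, -4389)| = 6, even; anisotropic at {2, 3, 11, 17, 19, ∞}.

[2, 3, 11, 17, 19, inf]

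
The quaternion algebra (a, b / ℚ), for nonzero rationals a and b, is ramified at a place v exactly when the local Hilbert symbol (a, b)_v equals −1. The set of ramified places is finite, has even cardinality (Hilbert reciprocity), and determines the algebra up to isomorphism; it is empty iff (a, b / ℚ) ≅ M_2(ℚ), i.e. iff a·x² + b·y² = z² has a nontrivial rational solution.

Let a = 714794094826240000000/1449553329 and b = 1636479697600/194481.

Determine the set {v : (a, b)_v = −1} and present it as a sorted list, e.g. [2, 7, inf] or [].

[2, 11, 13, 19]

(a, b) ≡ (715, 19) mod (ℚ^×)²; places V = {2, 3, 5, 7, 11, 13, 19, 23, 29, 37, ∞}.
(a,b)_3: α=-2, u≡1; β=-4, v≡1 (mod 3); (1|3)=+1, (1|3)=+1; sign (−1)^0·+1^-4·+1^-2 = +1.
(a,b)_7: α=-6, u≡2; β=-4, v≡5 (mod 7); (2|7)=+1, (5|7)=-1; sign (−1)^0·+1^-4·-1^-6 = +1.
(a,b)_19: α=2, u≡15; β=1, v≡7 (mod 19); (15|19)=-1, (7|19)=+1; sign (−1)^0·-1^1·+1^2 = -1.
(a,b)_5: α=7, u≡3; β=2, v≡4 (mod 5); (3|5)=-1, (4|5)=+1; sign (−1)^0·-1^2·+1^7 = +1.
(a,b)_29: α=0, u≡27; β=2, v≡11 (mod 29); (27|29)=-1, (11|29)=-1; sign (−1)^0·-1^2·-1^0 = +1.
(a,b)_∞: sgn(715)=+, sgn(19)=+, so +1.
(a,b)_13: α=3, u≡3; β=0, v≡7 (mod 13); (3|13)=+1, (7|13)=-1; sign (−1)^0·+1^0·-1^3 = -1.
(a,b)_23: α=2, u≡18; β=2, v≡11 (mod 23); (18|23)=+1, (11|23)=-1; sign (−1)^0·+1^2·-1^2 = +1.
(a,b)_11: α=3, u≡6; β=2, v≡2 (mod 11); (6|11)=-1, (2|11)=-1; sign (−1)^0·-1^2·-1^3 = -1.
(a,b)_2: α=14, β=6; u≡3, v≡3 (mod 8); ε(u)ε(v)=1·1, αω(v)=14·1, βω(u)=6·1; sum ≡ 1  ⇒  -1.
(a,b)_37: α=-2, u≡25; β=0, v≡5 (mod 37); (25|37)=+1, (5|37)=-1; sign (−1)^0·+1^0·-1^-2 = +1.
Ram(715, 19) = {2, 11, 13, 19}; no ℚ_2-point on the conic.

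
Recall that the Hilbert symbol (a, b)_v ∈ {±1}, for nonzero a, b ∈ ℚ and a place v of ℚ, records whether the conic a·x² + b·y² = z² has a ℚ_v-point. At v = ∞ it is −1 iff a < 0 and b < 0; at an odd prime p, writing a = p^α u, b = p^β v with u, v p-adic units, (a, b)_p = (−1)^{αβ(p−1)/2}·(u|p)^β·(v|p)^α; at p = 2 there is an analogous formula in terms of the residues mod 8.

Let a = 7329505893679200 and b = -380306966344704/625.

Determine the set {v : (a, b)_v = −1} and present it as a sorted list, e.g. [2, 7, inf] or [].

[3, 11, 41, 43]

Mod squares: a ≡ 18733638, b ≡ -861. Check v ∈ {∞, 2, 3, 5, 7, 11, 23, 41, 43}.
v=2: v_2(a)=5, v_2(b)=10; units ≡ 3, 3 (mod 8); ε·ε+αω+βω = 1·1+5·1+10·1 ≡ 0  ⇒  (a,b)_2 = +1.
v=∞: 18733638 > 0 and -861 < 0  ⇒  (a,b)_∞ = +1.
v=3: a=3^1·(≡1), b=3^3·(≡1) mod 3; (1|3)=+1, (1|3)=+1; (−1)^{1·3·1}·(+1)^3·(+1)^1 = -1.
v=43: a=43^3·(≡30), b=43^2·(≡3) mod 43; (30|43)=-1, (3|43)=-1; (−1)^{3·2·21}·(-1)^2·(-1)^3 = -1.
v=11: a=11^1·(≡9), b=11^0·(≡7) mod 11; (9|11)=+1, (7|11)=-1; (−1)^{1·0·5}·(+1)^0·(-1)^1 = -1.
v=7: a=7^1·(≡4), b=7^3·(≡3) mod 7; (4|7)=+1, (3|7)=-1; (−1)^{1·3·3}·(+1)^3·(-1)^1 = +1.
v=23: a=23^3·(≡15), b=23^2·(≡1) mod 23; (15|23)=-1, (1|23)=+1; (−1)^{3·2·11}·(-1)^2·(+1)^3 = +1.
v=5: a=5^2·(≡3), b=5^-4·(≡1) mod 5; (3|5)=-1, (1|5)=+1; (−1)^{2·-4·2}·(-1)^-4·(+1)^2 = +1.
v=41: a=41^1·(≡26), b=41^1·(≡8) mod 41; (26|41)=-1, (8|41)=+1; (−1)^{1·1·20}·(-1)^1·(+1)^1 = -1.
(18733638, -861 / ℚ) ramifies at {3, 11, 41, 43}: a division algebra.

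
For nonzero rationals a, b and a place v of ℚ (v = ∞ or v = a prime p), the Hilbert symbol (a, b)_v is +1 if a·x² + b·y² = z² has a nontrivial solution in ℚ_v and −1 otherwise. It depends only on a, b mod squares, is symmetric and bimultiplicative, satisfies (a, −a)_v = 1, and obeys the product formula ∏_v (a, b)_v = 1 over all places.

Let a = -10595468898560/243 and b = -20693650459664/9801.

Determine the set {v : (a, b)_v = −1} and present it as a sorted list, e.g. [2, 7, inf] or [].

[7, inf]

(a, b) ≡ (-261555, -329) mod (ℚ^×)²; places V = {2, 3, 5, 7, 11, 13, 47, 53, ∞}.
(a,b)_11: α=0, u≡4; β=-2, v≡4 (mod 11); (4|11)=+1, (4|11)=+1; sign (−1)^0·+1^-2·+1^0 = +1.
(a,b)_13: α=2, u≡6; β=4, v≡3 (mod 13); (6|13)=-1, (3|13)=+1; sign (−1)^0·-1^4·+1^2 = +1.
(a,b)_5: α=1, u≡1; β=0, v≡1 (mod 5); (1|5)=+1, (1|5)=+1; sign (−1)^0·+1^0·+1^1 = +1.
(a,b)_7: α=1, u≡1; β=3, v≡1 (mod 7); (1|7)=+1, (1|7)=+1; sign (−1)^1·+1^3·+1^1 = -1.
(a,b)_2: α=8, β=4; u≡5, v≡7 (mod 8); ε(u)ε(v)=0·1, αω(v)=8·0, βω(u)=4·1; sum ≡ 0  ⇒  +1.
(a,b)_∞: sgn(-261555)=−, sgn(-329)=−, so -1.
(a,b)_47: α=1, u≡21; β=1, v≡35 (mod 47); (21|47)=+1, (35|47)=-1; sign (−1)^1·+1^1·-1^1 = +1.
(a,b)_3: α=-5, u≡1; β=-4, v≡1 (mod 3); (1|3)=+1, (1|3)=+1; sign (−1)^0·+1^-4·+1^-5 = +1.
(a,b)_53: α=3, u≡40; β=2, v≡49 (mod 53); (40|53)=+1, (49|53)=+1; sign (−1)^0·+1^2·+1^3 = +1.
Ram(-261555, -329) = {7, ∞}; no ℚ_7-point on the conic.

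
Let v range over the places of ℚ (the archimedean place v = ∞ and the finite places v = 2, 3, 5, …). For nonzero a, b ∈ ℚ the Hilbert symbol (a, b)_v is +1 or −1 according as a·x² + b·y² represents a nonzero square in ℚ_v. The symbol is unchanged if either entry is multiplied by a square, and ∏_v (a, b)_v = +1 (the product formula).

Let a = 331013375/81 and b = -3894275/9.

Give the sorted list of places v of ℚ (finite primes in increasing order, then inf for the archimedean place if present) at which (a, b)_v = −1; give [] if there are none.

Mod squares: a ≡ 935, b ≡ -11. Check v ∈ {∞, 2, 3, 5, 7, 11, 17}.
v=17: a=17^3·(≡16), b=17^2·(≡12) mod 17; (16|17)=+1, (12|17)=-1; (−1)^{3·2·8}·(+1)^2·(-1)^3 = -1.
v=7: a=7^2·(≡1), b=7^2·(≡5) mod 7; (1|7)=+1, (5|7)=-1; (−1)^{2·2·3}·(+1)^2·(-1)^2 = +1.
v=2: v_2(a)=0, v_2(b)=0; units ≡ 7, 5 (mod 8); ε·ε+αω+βω = 1·0+0·1+0·0 ≡ 0  ⇒  (a,b)_2 = +1.
v=5: a=5^3·(≡2), b=5^2·(≡1) mod 5; (2|5)=-1, (1|5)=+1; (−1)^{3·2·2}·(-1)^2·(+1)^3 = +1.
v=11: a=11^1·(≡2), b=11^1·(≡6) mod 11; (2|11)=-1, (6|11)=-1; (−1)^{1·1·5}·(-1)^1·(-1)^1 = -1.
v=3: a=3^-4·(≡2), b=3^-2·(≡1) mod 3; (2|3)=-1, (1|3)=+1; (−1)^{-4·-2·1}·(-1)^-2·(+1)^-4 = +1.
v=∞: 935 > 0 and -11 < 0  ⇒  (a,b)_∞ = +1.
(935, -11 / ℚ) ramifies at {11, 17}: a division algebra.

[11, 17]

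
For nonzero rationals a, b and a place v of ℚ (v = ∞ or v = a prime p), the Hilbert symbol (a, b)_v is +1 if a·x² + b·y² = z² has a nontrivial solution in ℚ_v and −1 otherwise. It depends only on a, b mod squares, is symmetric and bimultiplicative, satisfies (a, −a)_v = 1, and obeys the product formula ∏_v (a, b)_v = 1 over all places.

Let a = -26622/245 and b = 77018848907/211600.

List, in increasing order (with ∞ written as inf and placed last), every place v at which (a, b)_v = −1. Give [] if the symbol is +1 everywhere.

Mod squares: a ≡ -14790, b ≡ 1148147. Check v ∈ {∞, 2, 3, 5, 7, 11, 13, 17, 23, 29, 31, 37}.
v=5: a=5^-1·(≡2), b=5^-2·(≡3) mod 5; (2|5)=-1, (3|5)=-1; (−1)^{-1·-2·2}·(-1)^-2·(-1)^-1 = -1.
v=7: a=7^-2·(≡4), b=7^3·(≡4) mod 7; (4|7)=+1, (4|7)=+1; (−1)^{-2·3·3}·(+1)^3·(+1)^-2 = +1.
v=29: a=29^1·(≡3), b=29^0·(≡2) mod 29; (3|29)=-1, (2|29)=-1; (−1)^{1·0·14}·(-1)^0·(-1)^1 = -1.
v=13: a=13^0·(≡12), b=13^1·(≡3) mod 13; (12|13)=+1, (3|13)=+1; (−1)^{0·1·6}·(+1)^1·(+1)^0 = +1.
v=37: a=37^0·(≡4), b=37^3·(≡11) mod 37; (4|37)=+1, (11|37)=+1; (−1)^{0·3·18}·(+1)^3·(+1)^0 = +1.
v=31: a=31^0·(≡8), b=31^1·(≡27) mod 31; (8|31)=+1, (27|31)=-1; (−1)^{0·1·15}·(+1)^1·(-1)^0 = +1.
v=17: a=17^1·(≡7), b=17^0·(≡16) mod 17; (7|17)=-1, (16|17)=+1; (−1)^{1·0·8}·(-1)^0·(+1)^1 = +1.
v=23: a=23^0·(≡10), b=23^-2·(≡17) mod 23; (10|23)=-1, (17|23)=-1; (−1)^{0·-2·11}·(-1)^-2·(-1)^0 = +1.
v=2: v_2(a)=1, v_2(b)=-4; units ≡ 5, 3 (mod 8); ε·ε+αω+βω = 0·1+1·1+-4·1 ≡ 1  ⇒  (a,b)_2 = -1.
v=11: a=11^0·(≡3), b=11^1·(≡4) mod 11; (3|11)=+1, (4|11)=+1; (−1)^{0·1·5}·(+1)^1·(+1)^0 = +1.
v=∞: -14790 < 0 and 1148147 > 0  ⇒  (a,b)_∞ = +1.
v=3: a=3^3·(≡2), b=3^0·(≡2) mod 3; (2|3)=-1, (2|3)=-1; (−1)^{3·0·1}·(-1)^0·(-1)^3 = -1.
Ram(-14790, 1148147) = {2, 3, 5, 29}; no ℚ_2-point on the conic.

[2, 3, 5, 29]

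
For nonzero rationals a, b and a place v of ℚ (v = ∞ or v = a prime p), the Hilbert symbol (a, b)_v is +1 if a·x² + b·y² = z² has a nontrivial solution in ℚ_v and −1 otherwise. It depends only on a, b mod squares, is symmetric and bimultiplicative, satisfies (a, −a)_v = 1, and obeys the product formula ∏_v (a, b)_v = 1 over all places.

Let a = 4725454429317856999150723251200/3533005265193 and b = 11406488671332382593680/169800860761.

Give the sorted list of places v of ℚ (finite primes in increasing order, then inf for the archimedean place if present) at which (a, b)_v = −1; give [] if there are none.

[17, 19]

Mod squares: a ≡ 2431, b ≡ 230945. Check v ∈ {∞, 2, 3, 5, 7, 11, 13, 17, 19, 37, 43}.
v=13: a=13^11·(≡11), b=13^7·(≡2) mod 13; (11|13)=-1, (2|13)=-1; (−1)^{11·7·6}·(-1)^7·(-1)^11 = +1.
v=3: a=3^-4·(≡1), b=3^0·(≡2) mod 3; (1|3)=+1, (2|3)=-1; (−1)^{-4·0·1}·(+1)^0·(-1)^-4 = +1.
v=2: v_2(a)=10, v_2(b)=4; units ≡ 7, 1 (mod 8); ε·ε+αω+βω = 1·0+10·0+4·0 ≡ 0  ⇒  (a,b)_2 = +1.
v=7: a=7^0·(≡4), b=7^-2·(≡4) mod 7; (4|7)=+1, (4|7)=+1; (−1)^{0·-2·3}·(+1)^-2·(+1)^0 = +1.
v=17: a=17^-1·(≡3), b=17^1·(≡15) mod 17; (3|17)=-1, (15|17)=+1; (−1)^{-1·1·8}·(-1)^1·(+1)^-1 = -1.
v=37: a=37^-6·(≡28), b=37^-4·(≡33) mod 37; (28|37)=+1, (33|37)=+1; (−1)^{-6·-4·18}·(+1)^-4·(+1)^-6 = +1.
v=19: a=19^2·(≡13), b=19^3·(≡12) mod 19; (13|19)=-1, (12|19)=-1; (−1)^{2·3·9}·(-1)^3·(-1)^2 = -1.
v=11: a=11^11·(≡4), b=11^7·(≡2) mod 11; (4|11)=+1, (2|11)=-1; (−1)^{11·7·5}·(+1)^7·(-1)^11 = +1.
v=∞: 2431 > 0 and 230945 > 0  ⇒  (a,b)_∞ = +1.
v=43: a=43^0·(≡13), b=43^-2·(≡35) mod 43; (13|43)=+1, (35|43)=+1; (−1)^{0·-2·21}·(+1)^-2·(+1)^0 = +1.
v=5: a=5^2·(≡1), b=5^1·(≡1) mod 5; (1|5)=+1, (1|5)=+1; (−1)^{2·1·2}·(+1)^1·(+1)^2 = +1.
(2431, 230945 / ℚ) ramifies at {17, 19}: a division algebra.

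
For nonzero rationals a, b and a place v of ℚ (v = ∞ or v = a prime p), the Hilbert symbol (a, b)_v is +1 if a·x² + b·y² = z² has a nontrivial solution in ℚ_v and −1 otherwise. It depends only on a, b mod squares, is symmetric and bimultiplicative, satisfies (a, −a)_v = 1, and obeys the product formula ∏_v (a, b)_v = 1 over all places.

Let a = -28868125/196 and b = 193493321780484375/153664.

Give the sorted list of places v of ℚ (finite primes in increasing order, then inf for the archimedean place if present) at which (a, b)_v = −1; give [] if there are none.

[2, 29]

(a, b) ≡ (-46189, 8671) mod (ℚ^×)²; places V = {2, 3, 5, 7, 11, 13, 17, 19, 23, 29, ∞}.
(a,b)_23: α=0, u≡6; β=1, v≡12 (mod 23); (6|23)=+1, (12|23)=+1; sign (−1)^0·+1^1·+1^0 = +1.
(a,b)_19: α=1, u≡6; β=2, v≡17 (mod 19); (6|19)=+1, (17|19)=+1; sign (−1)^0·+1^2·+1^1 = +1.
(a,b)_5: α=4, u≡1; β=6, v≡4 (mod 5); (1|5)=+1, (4|5)=+1; sign (−1)^0·+1^6·+1^4 = +1.
(a,b)_3: α=0, u≡2; β=4, v≡1 (mod 3); (2|3)=-1, (1|3)=+1; sign (−1)^0·-1^4·+1^0 = +1.
(a,b)_∞: sgn(-46189)=−, sgn(8671)=+, so +1.
(a,b)_11: α=1, u≡3; β=0, v≡9 (mod 11); (3|11)=+1, (9|11)=+1; sign (−1)^0·+1^0·+1^1 = +1.
(a,b)_17: α=1, u≡10; β=2, v≡15 (mod 17); (10|17)=-1, (15|17)=+1; sign (−1)^0·-1^2·+1^1 = +1.
(a,b)_29: α=0, u≡19; β=1, v≡24 (mod 29); (19|29)=-1, (24|29)=+1; sign (−1)^0·-1^1·+1^0 = -1.
(a,b)_2: α=-2, β=-6; u≡3, v≡7 (mod 8); ε(u)ε(v)=1·1, αω(v)=-2·0, βω(u)=-6·1; sum ≡ 1  ⇒  -1.
(a,b)_13: α=1, u≡9; β=3, v≡1 (mod 13); (9|13)=+1, (1|13)=+1; sign (−1)^0·+1^3·+1^1 = +1.
(a,b)_7: α=-2, u≡2; β=-4, v≡6 (mod 7); (2|7)=+1, (6|7)=-1; sign (−1)^0·+1^-4·-1^-2 = +1.
|Ram(-46189, 8671)| = 2, even; anisotropic at {2, 29}.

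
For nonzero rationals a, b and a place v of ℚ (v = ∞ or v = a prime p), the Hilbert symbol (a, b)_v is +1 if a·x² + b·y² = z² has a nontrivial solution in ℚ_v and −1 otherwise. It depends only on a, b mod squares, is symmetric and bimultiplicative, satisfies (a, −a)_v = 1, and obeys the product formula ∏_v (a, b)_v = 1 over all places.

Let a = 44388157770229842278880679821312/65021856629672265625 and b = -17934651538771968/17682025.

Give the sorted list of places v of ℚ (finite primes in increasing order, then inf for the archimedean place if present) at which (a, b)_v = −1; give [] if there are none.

Mod squares: a ≡ 143, b ≡ -17. Check v ∈ {∞, 2, 3, 5, 7, 11, 13, 17, 23, 29}.
v=2: v_2(a)=20, v_2(b)=12; units ≡ 7, 7 (mod 8); ε·ε+αω+βω = 1·1+20·0+12·0 ≡ 1  ⇒  (a,b)_2 = -1.
v=29: a=29^-6·(≡15), b=29^-4·(≡15) mod 29; (15|29)=-1, (15|29)=-1; (−1)^{-6·-4·14}·(-1)^-4·(-1)^-6 = +1.
v=23: a=23^-4·(≡22), b=23^0·(≡16) mod 23; (22|23)=-1, (16|23)=+1; (−1)^{-4·0·11}·(-1)^0·(+1)^-4 = +1.
v=∞: 143 > 0 and -17 < 0  ⇒  (a,b)_∞ = +1.
v=11: a=11^5·(≡8), b=11^2·(≡9) mod 11; (8|11)=-1, (9|11)=+1; (−1)^{5·2·5}·(-1)^2·(+1)^5 = +1.
v=7: a=7^6·(≡5), b=7^2·(≡4) mod 7; (5|7)=-1, (4|7)=+1; (−1)^{6·2·3}·(-1)^2·(+1)^6 = +1.
v=5: a=5^-8·(≡2), b=5^-2·(≡2) mod 5; (2|5)=-1, (2|5)=-1; (−1)^{-8·-2·2}·(-1)^-2·(-1)^-8 = +1.
v=17: a=17^2·(≡5), b=17^1·(≡1) mod 17; (5|17)=-1, (1|17)=+1; (−1)^{2·1·8}·(-1)^1·(+1)^2 = -1.
v=13: a=13^9·(≡2), b=13^6·(≡12) mod 13; (2|13)=-1, (12|13)=+1; (−1)^{9·6·6}·(-1)^6·(+1)^9 = +1.
v=3: a=3^6·(≡2), b=3^2·(≡1) mod 3; (2|3)=-1, (1|3)=+1; (−1)^{6·2·1}·(-1)^2·(+1)^6 = +1.
(143, -17 / ℚ) ramifies at {2, 17}: a division algebra.

[2, 17]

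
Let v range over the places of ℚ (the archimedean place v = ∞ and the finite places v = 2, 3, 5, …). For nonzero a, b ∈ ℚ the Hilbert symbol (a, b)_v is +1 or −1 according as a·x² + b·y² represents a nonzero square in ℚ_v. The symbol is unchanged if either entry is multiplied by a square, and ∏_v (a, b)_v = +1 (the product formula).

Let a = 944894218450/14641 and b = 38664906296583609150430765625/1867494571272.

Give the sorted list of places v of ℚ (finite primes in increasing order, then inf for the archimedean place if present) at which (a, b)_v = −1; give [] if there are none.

Mod squares: a ≡ 133042, b ≡ 82. Check v ∈ {∞, 2, 3, 5, 7, 11, 13, 17, 41, 43}.
v=3: a=3^0·(≡1), b=3^-2·(≡1) mod 3; (1|3)=+1, (1|3)=+1; (−1)^{0·-2·1}·(+1)^-2·(+1)^0 = +1.
v=2: v_2(a)=1, v_2(b)=-3; units ≡ 1, 1 (mod 8); ε·ε+αω+βω = 0·0+1·0+-3·0 ≡ 0  ⇒  (a,b)_2 = +1.
v=7: a=7^1·(≡1), b=7^2·(≡5) mod 7; (1|7)=+1, (5|7)=-1; (−1)^{1·2·3}·(+1)^2·(-1)^1 = -1.
v=∞: 133042 > 0 and 82 > 0  ⇒  (a,b)_∞ = +1.
v=43: a=43^1·(≡4), b=43^2·(≡33) mod 43; (4|43)=+1, (33|43)=-1; (−1)^{1·2·21}·(+1)^2·(-1)^1 = -1.
v=17: a=17^1·(≡7), b=17^2·(≡12) mod 17; (7|17)=-1, (12|17)=-1; (−1)^{1·2·8}·(-1)^2·(-1)^1 = -1.
v=11: a=11^-4·(≡6), b=11^-10·(≡1) mod 11; (6|11)=-1, (1|11)=+1; (−1)^{-4·-10·5}·(-1)^-10·(+1)^-4 = +1.
v=5: a=5^2·(≡3), b=5^6·(≡2) mod 5; (3|5)=-1, (2|5)=-1; (−1)^{2·6·2}·(-1)^6·(-1)^2 = +1.
v=41: a=41^2·(≡19), b=41^5·(≡8) mod 41; (19|41)=-1, (8|41)=+1; (−1)^{2·5·20}·(-1)^5·(+1)^2 = -1.
v=13: a=13^3·(≡9), b=13^8·(≡9) mod 13; (9|13)=+1, (9|13)=+1; (−1)^{3·8·6}·(+1)^8·(+1)^3 = +1.
Ram(133042, 82) = {7, 17, 41, 43}; no ℚ_7-point on the conic.

[7, 17, 41, 43]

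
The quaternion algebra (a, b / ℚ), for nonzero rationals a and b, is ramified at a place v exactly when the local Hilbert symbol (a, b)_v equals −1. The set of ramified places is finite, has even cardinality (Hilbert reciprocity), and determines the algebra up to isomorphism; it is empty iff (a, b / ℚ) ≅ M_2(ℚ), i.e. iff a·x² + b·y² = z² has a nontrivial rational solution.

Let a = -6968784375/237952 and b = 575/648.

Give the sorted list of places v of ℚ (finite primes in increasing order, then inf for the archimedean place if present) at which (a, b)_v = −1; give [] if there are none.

(a, b) ≡ (-336490, 46) mod (ℚ^×)²; places V = {2, 3, 5, 7, 11, 13, 19, 23, ∞}.
(a,b)_7: α=1, u≡5; β=0, v≡2 (mod 7); (5|7)=-1, (2|7)=+1; sign (−1)^0·-1^0·+1^1 = +1.
(a,b)_∞: sgn(-336490)=−, sgn(46)=+, so +1.
(a,b)_11: α=-1, u≡5; β=0, v≡8 (mod 11); (5|11)=+1, (8|11)=-1; sign (−1)^0·+1^0·-1^-1 = -1.
(a,b)_3: α=6, u≡2; β=-4, v≡1 (mod 3); (2|3)=-1, (1|3)=+1; sign (−1)^0·-1^-4·+1^6 = +1.
(a,b)_13: α=-2, u≡8; β=0, v≡5 (mod 13); (8|13)=-1, (5|13)=-1; sign (−1)^0·-1^0·-1^-2 = +1.
(a,b)_2: α=-7, β=-3; u≡3, v≡7 (mod 8); ε(u)ε(v)=1·1, αω(v)=-7·0, βω(u)=-3·1; sum ≡ 0  ⇒  +1.
(a,b)_5: α=5, u≡2; β=2, v≡1 (mod 5); (2|5)=-1, (1|5)=+1; sign (−1)^0·-1^2·+1^5 = +1.
(a,b)_23: α=1, u≡17; β=1, v≡12 (mod 23); (17|23)=-1, (12|23)=+1; sign (−1)^1·-1^1·+1^1 = +1.
(a,b)_19: α=1, u≡4; β=0, v≡12 (mod 19); (4|19)=+1, (12|19)=-1; sign (−1)^0·+1^0·-1^1 = -1.
|Ram(-336490, 46)| = 2, even; anisotropic at {11, 19}.

[11, 19]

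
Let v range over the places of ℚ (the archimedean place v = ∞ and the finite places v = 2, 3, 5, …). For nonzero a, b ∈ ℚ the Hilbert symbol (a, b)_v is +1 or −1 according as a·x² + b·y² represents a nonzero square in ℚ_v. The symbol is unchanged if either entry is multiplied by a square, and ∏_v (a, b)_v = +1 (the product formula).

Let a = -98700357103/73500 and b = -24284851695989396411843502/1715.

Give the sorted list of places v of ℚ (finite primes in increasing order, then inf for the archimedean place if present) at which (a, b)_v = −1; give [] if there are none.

[2, 3, 13, 17, 31, inf]

Mod squares: a ≡ -10545, b ≡ -1011413130. Check v ∈ {∞, 2, 3, 5, 7, 13, 17, 19, 31, 37, 41}.
v=∞: -10545 < 0 and -1011413130 < 0  ⇒  (a,b)_∞ = -1.
v=13: a=13^0·(≡5), b=13^1·(≡12) mod 13; (5|13)=-1, (12|13)=+1; (−1)^{0·1·6}·(-1)^1·(+1)^0 = -1.
v=2: v_2(a)=-2, v_2(b)=1; units ≡ 7, 3 (mod 8); ε·ε+αω+βω = 1·1+-2·1+1·0 ≡ 1  ⇒  (a,b)_2 = -1.
v=41: a=41^2·(≡5), b=41^4·(≡12) mod 41; (5|41)=+1, (12|41)=-1; (−1)^{2·4·20}·(+1)^4·(-1)^2 = +1.
v=7: a=7^-2·(≡1), b=7^-3·(≡3) mod 7; (1|7)=+1, (3|7)=-1; (−1)^{-2·-3·3}·(+1)^-3·(-1)^-2 = +1.
v=37: a=37^1·(≡7), b=37^3·(≡36) mod 37; (7|37)=+1, (36|37)=+1; (−1)^{1·3·18}·(+1)^3·(+1)^1 = +1.
v=31: a=31^0·(≡6), b=31^1·(≡24) mod 31; (6|31)=-1, (24|31)=-1; (−1)^{0·1·15}·(-1)^1·(-1)^0 = -1.
v=3: a=3^-1·(≡1), b=3^3·(≡1) mod 3; (1|3)=+1, (1|3)=+1; (−1)^{-1·3·1}·(+1)^3·(+1)^-1 = -1.
v=19: a=19^1·(≡18), b=19^1·(≡16) mod 19; (18|19)=-1, (16|19)=+1; (−1)^{1·1·9}·(-1)^1·(+1)^1 = +1.
v=5: a=5^-3·(≡4), b=5^-1·(≡1) mod 5; (4|5)=+1, (1|5)=+1; (−1)^{-3·-1·2}·(+1)^-1·(+1)^-3 = +1.
v=17: a=17^4·(≡7), b=17^7·(≡12) mod 17; (7|17)=-1, (12|17)=-1; (−1)^{4·7·8}·(-1)^7·(-1)^4 = -1.
Ram(-10545, -1011413130) = {2, 3, 13, 17, 31, ∞}; no ℚ_2-point on the conic.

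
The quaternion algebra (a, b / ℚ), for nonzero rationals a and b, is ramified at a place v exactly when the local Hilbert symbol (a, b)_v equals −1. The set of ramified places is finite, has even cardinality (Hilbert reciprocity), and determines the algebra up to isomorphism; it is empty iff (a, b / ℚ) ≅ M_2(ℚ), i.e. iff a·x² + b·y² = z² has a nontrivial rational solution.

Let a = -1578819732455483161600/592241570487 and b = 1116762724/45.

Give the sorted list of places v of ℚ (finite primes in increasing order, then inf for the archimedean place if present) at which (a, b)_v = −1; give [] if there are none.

(a, b) ≡ (-217, 5) mod (ℚ^×)²; places V = {2, 3, 5, 7, 11, 19, 23, 31, 47, ∞}.
(a,b)_47: α=2, u≡36; β=0, v≡23 (mod 47); (36|47)=+1, (23|47)=-1; sign (−1)^0·+1^0·-1^2 = +1.
(a,b)_2: α=10, β=2; u≡7, v≡5 (mod 8); ε(u)ε(v)=1·0, αω(v)=10·1, βω(u)=2·0; sum ≡ 0  ⇒  +1.
(a,b)_7: α=-3, u≡2; β=4, v≡3 (mod 7); (2|7)=+1, (3|7)=-1; sign (−1)^0·+1^4·-1^-3 = -1.
(a,b)_11: α=6, u≡3; β=2, v≡4 (mod 11); (3|11)=+1, (4|11)=+1; sign (−1)^0·+1^2·+1^6 = +1.
(a,b)_3: α=-14, u≡2; β=-2, v≡2 (mod 3); (2|3)=-1, (2|3)=-1; sign (−1)^0·-1^-2·-1^-14 = +1.
(a,b)_5: α=2, u≡3; β=-1, v≡1 (mod 5); (3|5)=-1, (1|5)=+1; sign (−1)^0·-1^-1·+1^2 = -1.
(a,b)_31: α=3, u≡27; β=2, v≡19 (mod 31); (27|31)=-1, (19|31)=+1; sign (−1)^0·-1^2·+1^3 = +1.
(a,b)_∞: sgn(-217)=−, sgn(5)=+, so +1.
(a,b)_23: α=2, u≡13; β=0, v≡22 (mod 23); (13|23)=+1, (22|23)=-1; sign (−1)^0·+1^0·-1^2 = +1.
(a,b)_19: α=-2, u≡7; β=0, v≡4 (mod 19); (7|19)=+1, (4|19)=+1; sign (−1)^0·+1^0·+1^-2 = +1.
|Ram(-217, 5)| = 2, even; anisotropic at {5, 7}.

[5, 7]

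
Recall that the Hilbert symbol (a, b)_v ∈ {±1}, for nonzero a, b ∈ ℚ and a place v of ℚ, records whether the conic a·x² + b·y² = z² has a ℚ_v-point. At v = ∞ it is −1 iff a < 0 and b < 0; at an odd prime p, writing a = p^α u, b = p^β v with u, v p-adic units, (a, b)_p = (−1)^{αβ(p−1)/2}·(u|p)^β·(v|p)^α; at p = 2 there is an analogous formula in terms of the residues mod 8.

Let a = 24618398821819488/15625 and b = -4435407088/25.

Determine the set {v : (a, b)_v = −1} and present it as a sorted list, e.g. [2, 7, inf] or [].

(a, b) ≡ (1798, -7) mod (ℚ^×)²; places V = {2, 3, 5, 7, 29, 31, ∞}.
(a,b)_31: α=3, u≡22; β=2, v≡11 (mod 31); (22|31)=-1, (11|31)=-1; sign (−1)^0·-1^2·-1^3 = -1.
(a,b)_2: α=5, β=4; u≡3, v≡1 (mod 8); ε(u)ε(v)=1·0, αω(v)=5·0, βω(u)=4·1; sum ≡ 0  ⇒  +1.
(a,b)_5: α=-6, u≡3; β=-2, v≡2 (mod 5); (3|5)=-1, (2|5)=-1; sign (−1)^0·-1^-2·-1^-6 = +1.
(a,b)_∞: sgn(1798)=+, sgn(-7)=−, so +1.
(a,b)_29: α=3, u≡28; β=2, v≡7 (mod 29); (28|29)=+1, (7|29)=+1; sign (−1)^0·+1^2·+1^3 = +1.
(a,b)_7: α=6, u≡6; β=3, v≡6 (mod 7); (6|7)=-1, (6|7)=-1; sign (−1)^0·-1^3·-1^6 = -1.
(a,b)_3: α=2, u≡1; β=0, v≡2 (mod 3); (1|3)=+1, (2|3)=-1; sign (−1)^0·+1^0·-1^2 = +1.
Ram(1798, -7) = {7, 31}; no ℚ_7-point on the conic.

[7, 31]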